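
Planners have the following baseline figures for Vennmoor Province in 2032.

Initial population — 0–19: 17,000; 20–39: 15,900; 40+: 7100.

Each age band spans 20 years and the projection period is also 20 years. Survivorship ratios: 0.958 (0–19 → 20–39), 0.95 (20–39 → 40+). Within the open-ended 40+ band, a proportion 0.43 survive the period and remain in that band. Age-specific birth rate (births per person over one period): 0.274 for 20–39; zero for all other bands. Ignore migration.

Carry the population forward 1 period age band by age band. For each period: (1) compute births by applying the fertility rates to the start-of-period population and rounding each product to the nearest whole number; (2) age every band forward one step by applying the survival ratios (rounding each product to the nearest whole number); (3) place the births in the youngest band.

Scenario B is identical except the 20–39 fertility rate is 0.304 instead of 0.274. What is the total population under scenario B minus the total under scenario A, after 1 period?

Let band 1 be 0–19 through band 3 = 40+.
Period 1:
Births: 15900 × 0.274 = 4357
Band 2: 17000 × 0.958 = 16286
Band 3: 15900 × 0.95 + 7100 × 0.43 = 15105 + 3053 = 18158
Population now: 0–19=4357, 20–39=16286, 40+=18158
Scenario A total after 1 period: 38801
Scenario B projection —
Period 1:
Births: 15900 × 0.304 = 4834
Band 2: 17000 × 0.958 = 16286
Band 3: 15900 × 0.95 + 7100 × 0.43 = 15105 + 3053 = 18158
Population now: 0–19=4834, 20–39=16286, 40+=18158
Scenario B total after 1 period: 39278
Difference B − A = 39278 − 38801 = 477

477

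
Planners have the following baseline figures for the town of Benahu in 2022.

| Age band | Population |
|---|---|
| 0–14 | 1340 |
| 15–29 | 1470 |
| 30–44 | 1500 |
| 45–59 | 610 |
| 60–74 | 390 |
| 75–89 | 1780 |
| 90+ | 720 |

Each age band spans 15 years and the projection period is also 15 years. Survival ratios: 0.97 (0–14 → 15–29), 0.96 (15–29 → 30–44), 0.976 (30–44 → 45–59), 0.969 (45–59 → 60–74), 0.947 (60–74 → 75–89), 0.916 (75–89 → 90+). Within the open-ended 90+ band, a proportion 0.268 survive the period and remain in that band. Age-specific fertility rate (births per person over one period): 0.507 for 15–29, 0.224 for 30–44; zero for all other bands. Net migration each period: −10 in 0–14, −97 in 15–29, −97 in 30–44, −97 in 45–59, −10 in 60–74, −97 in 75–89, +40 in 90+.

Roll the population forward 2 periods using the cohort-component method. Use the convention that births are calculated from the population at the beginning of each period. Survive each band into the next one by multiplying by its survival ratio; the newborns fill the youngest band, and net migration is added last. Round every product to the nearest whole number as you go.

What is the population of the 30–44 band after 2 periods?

1058

After projecting period 1:
Births: 1470 * 0.507 = 745  |  1500 * 0.224 = 336 → total 1081
15–29: 1340 * 0.97 = 1300
30–44: 1470 * 0.96 = 1411
45–59: 1500 * 0.976 = 1464
60–74: 610 * 0.969 = 591
75–89: 390 * 0.947 = 369
90+: 1780 * 0.916 + 720 * 0.268 = 1630 + 193 = 1823
Net migration: 0–14 − 10 → 1071; 15–29 − 97 → 1203; 30–44 − 97 → 1314; 45–59 − 97 → 1367; 60–74 − 10 → 581; 75–89 − 97 → 272; 90+ + 40 → 1863
→ [1071, 1203, 1314, 1367, 581, 272, 1863]
After projecting period 2:
Births: 1203 * 0.507 = 610  |  1314 * 0.224 = 294 → total 904
15–29: 1071 * 0.97 = 1039
30–44: 1203 * 0.96 = 1155
45–59: 1314 * 0.976 = 1282
60–74: 1367 * 0.969 = 1325
75–89: 581 * 0.947 = 550
90+: 272 * 0.916 + 1863 * 0.268 = 249 + 499 = 748
Net migration: 0–14 − 10 → 894; 15–29 − 97 → 942; 30–44 − 97 → 1058; 45–59 − 97 → 1185; 60–74 − 10 → 1315; 75–89 − 97 → 453; 90+ + 40 → 788
→ [894, 942, 1058, 1185, 1315, 453, 788]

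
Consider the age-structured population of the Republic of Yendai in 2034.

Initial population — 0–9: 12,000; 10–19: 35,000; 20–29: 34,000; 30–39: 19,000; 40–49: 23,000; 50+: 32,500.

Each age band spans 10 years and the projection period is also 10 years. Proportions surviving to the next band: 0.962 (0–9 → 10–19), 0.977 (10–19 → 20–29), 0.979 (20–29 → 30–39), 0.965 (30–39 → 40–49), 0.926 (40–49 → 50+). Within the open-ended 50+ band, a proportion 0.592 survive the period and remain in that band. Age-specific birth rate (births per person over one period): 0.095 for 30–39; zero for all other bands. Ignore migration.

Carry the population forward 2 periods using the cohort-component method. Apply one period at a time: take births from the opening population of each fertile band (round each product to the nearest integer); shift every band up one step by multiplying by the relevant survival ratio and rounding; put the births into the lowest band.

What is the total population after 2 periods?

Call the groups 1 to 6, youngest first.
[period 1]
Births: 19000 × 0.095 = 1805
Group 2: 12000 × 0.962 = 11544
Group 3: 35000 × 0.977 = 34195
Group 4: 34000 × 0.979 = 33286
Group 5: 19000 × 0.965 = 18335
Group 6: 23000 × 0.926 + 32500 × 0.592 = 21298 + 19240 = 40538
End of period: [1805, 11544, 34195, 33286, 18335, 40538]
[period 2]
Births: 33286 × 0.095 = 3162
Group 2: 1805 × 0.962 = 1736
Group 3: 11544 × 0.977 = 11278
Group 4: 34195 × 0.979 = 33477
Group 5: 33286 × 0.965 = 32121
Group 6: 18335 × 0.926 + 40538 × 0.592 = 16978 + 23998 = 40976
End of period: [3162, 1736, 11278, 33477, 32121, 40976]
Total after period 2: 3162 + 1736 + 11278 + 33477 + 32121 + 40976 = 122750

122750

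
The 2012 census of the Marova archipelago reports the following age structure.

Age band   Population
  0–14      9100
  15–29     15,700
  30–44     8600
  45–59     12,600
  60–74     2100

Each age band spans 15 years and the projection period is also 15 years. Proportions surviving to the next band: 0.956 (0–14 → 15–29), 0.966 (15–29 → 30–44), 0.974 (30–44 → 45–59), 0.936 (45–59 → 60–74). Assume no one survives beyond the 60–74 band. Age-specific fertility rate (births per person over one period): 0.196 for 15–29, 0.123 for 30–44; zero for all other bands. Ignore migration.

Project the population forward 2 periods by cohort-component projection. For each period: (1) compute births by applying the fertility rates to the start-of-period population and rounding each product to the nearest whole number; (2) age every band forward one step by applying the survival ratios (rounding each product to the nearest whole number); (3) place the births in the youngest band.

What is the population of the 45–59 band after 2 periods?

14772

[period 1]
Births: 15700 * 0.196 = 3077  |  8600 * 0.123 = 1058 → total 4135
15–29: 9100 * 0.956 = 8700
30–44: 15700 * 0.966 = 15166
45–59: 8600 * 0.974 = 8376
60–74: 12600 * 0.936 = 11794
Giving 4135 / 8700 / 15166 / 8376 / 11794.
[period 2]
Births: 8700 * 0.196 = 1705  |  15166 * 0.123 = 1865 → total 3570
15–29: 4135 * 0.956 = 3953
30–44: 8700 * 0.966 = 8404
45–59: 15166 * 0.974 = 14772
60–74: 8376 * 0.936 = 7840
Giving 3570 / 3953 / 8404 / 14772 / 7840.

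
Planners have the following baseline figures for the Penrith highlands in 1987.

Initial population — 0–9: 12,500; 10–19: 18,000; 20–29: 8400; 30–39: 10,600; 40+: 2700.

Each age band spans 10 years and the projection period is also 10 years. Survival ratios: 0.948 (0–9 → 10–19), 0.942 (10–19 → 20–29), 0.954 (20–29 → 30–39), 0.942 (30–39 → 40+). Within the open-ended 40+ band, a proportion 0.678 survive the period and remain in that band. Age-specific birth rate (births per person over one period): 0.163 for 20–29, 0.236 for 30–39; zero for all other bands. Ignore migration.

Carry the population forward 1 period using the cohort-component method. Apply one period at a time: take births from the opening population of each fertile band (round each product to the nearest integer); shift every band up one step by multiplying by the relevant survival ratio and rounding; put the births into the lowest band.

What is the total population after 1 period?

Numbering the bands 1..5 from youngest to oldest:
[period 1]
Births: 8400 × 0.163 = 1369  |  10600 × 0.236 = 2502 → total 3871
Band 2: 12500 × 0.948 = 11850
Band 3: 18000 × 0.942 = 16956
Band 4: 8400 × 0.954 = 8014
Band 5: 10600 × 0.942 + 2700 × 0.678 = 9985 + 1831 = 11816
Population now: 0–9=3871, 10–19=11850, 20–29=16956, 30–39=8014, 40+=11816
Total after period 1: 3871 + 11850 + 16956 + 8014 + 11816 = 52507

52507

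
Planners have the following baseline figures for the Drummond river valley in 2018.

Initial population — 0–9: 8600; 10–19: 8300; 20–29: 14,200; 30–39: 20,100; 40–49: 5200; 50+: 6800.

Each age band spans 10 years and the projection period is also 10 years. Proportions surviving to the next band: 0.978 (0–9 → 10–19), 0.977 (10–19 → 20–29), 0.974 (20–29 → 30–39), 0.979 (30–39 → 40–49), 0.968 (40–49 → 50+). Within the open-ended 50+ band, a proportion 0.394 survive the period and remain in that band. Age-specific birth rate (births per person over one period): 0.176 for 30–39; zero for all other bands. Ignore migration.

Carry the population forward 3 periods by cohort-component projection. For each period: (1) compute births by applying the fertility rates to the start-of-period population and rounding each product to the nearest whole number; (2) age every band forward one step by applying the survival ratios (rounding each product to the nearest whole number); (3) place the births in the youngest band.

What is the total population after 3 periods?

Let group 1 be 0–9 through group 6 = 50+.
After projecting period 1:
Births: 20100 * 0.176 = 3538
Group 2: 8600 * 0.978 = 8411
Group 3: 8300 * 0.977 = 8109
Group 4: 14200 * 0.974 = 13831
Group 5: 20100 * 0.979 = 19678
Group 6: 5200 * 0.968 + 6800 * 0.394 = 5034 + 2679 = 7713
Population now: 0–9=3538, 10–19=8411, 20–29=8109, 30–39=13831, 40–49=19678, 50+=7713
After projecting period 2:
Births: 13831 * 0.176 = 2434
Group 2: 3538 * 0.978 = 3460
Group 3: 8411 * 0.977 = 8218
Group 4: 8109 * 0.974 = 7898
Group 5: 13831 * 0.979 = 13541
Group 6: 19678 * 0.968 + 7713 * 0.394 = 19048 + 3039 = 22087
Population now: 0–9=2434, 10–19=3460, 20–29=8218, 30–39=7898, 40–49=13541, 50+=22087
After projecting period 3:
Births: 7898 * 0.176 = 1390
Group 2: 2434 * 0.978 = 2380
Group 3: 3460 * 0.977 = 3380
Group 4: 8218 * 0.974 = 8004
Group 5: 7898 * 0.979 = 7732
Group 6: 13541 * 0.968 + 22087 * 0.394 = 13108 + 8702 = 21810
Population now: 0–9=1390, 10–19=2380, 20–29=3380, 30–39=8004, 40–49=7732, 50+=21810
Total after period 3: 1390 + 2380 + 3380 + 8004 + 7732 + 21810 = 44696

44696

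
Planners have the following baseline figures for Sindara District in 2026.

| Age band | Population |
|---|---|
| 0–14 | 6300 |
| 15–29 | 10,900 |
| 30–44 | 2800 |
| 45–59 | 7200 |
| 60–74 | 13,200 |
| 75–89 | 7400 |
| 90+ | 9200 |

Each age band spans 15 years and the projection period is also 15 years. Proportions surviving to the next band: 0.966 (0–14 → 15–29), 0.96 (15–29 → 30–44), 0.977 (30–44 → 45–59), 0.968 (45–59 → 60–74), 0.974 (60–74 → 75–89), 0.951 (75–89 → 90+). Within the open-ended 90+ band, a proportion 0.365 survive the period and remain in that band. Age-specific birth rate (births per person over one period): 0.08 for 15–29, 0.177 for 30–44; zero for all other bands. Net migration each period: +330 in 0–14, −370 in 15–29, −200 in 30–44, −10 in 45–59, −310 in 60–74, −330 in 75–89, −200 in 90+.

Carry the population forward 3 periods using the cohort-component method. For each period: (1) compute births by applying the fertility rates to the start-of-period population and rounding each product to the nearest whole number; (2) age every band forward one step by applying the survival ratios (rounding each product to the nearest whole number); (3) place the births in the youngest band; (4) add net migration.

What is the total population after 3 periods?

Numbering the groups 1..7 from youngest to oldest:
[period 1]
Births: 10900 × 0.08 = 872, 2800 × 0.177 = 496 — total 1368
Group 2: 6300 × 0.966 = 6086
Group 3: 10900 × 0.96 = 10464
Group 4: 2800 × 0.977 = 2736
Group 5: 7200 × 0.968 = 6970
Group 6: 13200 × 0.974 = 12857
Group 7: 7400 × 0.951 + 9200 × 0.365 = 7037 + 3358 = 10395
Net migration: Group 1 + 330 → 1698; Group 2 − 370 → 5716; Group 3 − 200 → 10264; Group 4 − 10 → 2726; Group 5 − 310 → 6660; Group 6 − 330 → 12527; Group 7 − 200 → 10195
Population now: 0–14=1698, 15–29=5716, 30–44=10264, 45–59=2726, 60–74=6660, 75–89=12527, 90+=10195
[period 2]
Births: 5716 × 0.08 = 457, 10264 × 0.177 = 1817 — total 2274
Group 2: 1698 × 0.966 = 1640
Group 3: 5716 × 0.96 = 5487
Group 4: 10264 × 0.977 = 10028
Group 5: 2726 × 0.968 = 2639
Group 6: 6660 × 0.974 = 6487
Group 7: 12527 × 0.951 + 10195 × 0.365 = 11913 + 3721 = 15634
Net migration: Group 1 + 330 → 2604; Group 2 − 370 → 1270; Group 3 − 200 → 5287; Group 4 − 10 → 10018; Group 5 − 310 → 2329; Group 6 − 330 → 6157; Group 7 − 200 → 15434
Population now: 0–14=2604, 15–29=1270, 30–44=5287, 45–59=10018, 60–74=2329, 75–89=6157, 90+=15434
[period 3]
Births: 1270 × 0.08 = 102, 5287 × 0.177 = 936 — total 1038
Group 2: 2604 × 0.966 = 2515
Group 3: 1270 × 0.96 = 1219
Group 4: 5287 × 0.977 = 5165
Group 5: 10018 × 0.968 = 9697
Group 6: 2329 × 0.974 = 2268
Group 7: 6157 × 0.951 + 15434 × 0.365 = 5855 + 5633 = 11488
Net migration: Group 1 + 330 → 1368; Group 2 − 370 → 2145; Group 3 − 200 → 1019; Group 4 − 10 → 5155; Group 5 − 310 → 9387; Group 6 − 330 → 1938; Group 7 − 200 → 11288
Population now: 0–14=1368, 15–29=2145, 30–44=1019, 45–59=5155, 60–74=9387, 75–89=1938, 90+=11288
Total after period 3: 1368 + 2145 + 1019 + 5155 + 9387 + 1938 + 11288 = 32300

32300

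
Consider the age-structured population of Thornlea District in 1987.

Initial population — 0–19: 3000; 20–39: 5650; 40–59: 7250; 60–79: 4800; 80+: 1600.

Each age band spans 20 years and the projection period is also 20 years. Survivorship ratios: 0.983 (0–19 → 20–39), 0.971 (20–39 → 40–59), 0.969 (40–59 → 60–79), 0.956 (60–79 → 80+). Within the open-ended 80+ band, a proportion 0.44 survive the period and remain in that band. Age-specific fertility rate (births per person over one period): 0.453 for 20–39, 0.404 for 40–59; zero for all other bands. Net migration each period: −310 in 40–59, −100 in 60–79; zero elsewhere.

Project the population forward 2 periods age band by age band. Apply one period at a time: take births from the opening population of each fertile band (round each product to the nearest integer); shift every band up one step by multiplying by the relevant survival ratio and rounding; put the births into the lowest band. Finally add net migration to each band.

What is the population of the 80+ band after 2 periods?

8949

[period 1]
Births: 5650 × 0.453 = 2559 ; 7250 × 0.404 = 2929 → total 5488
20–39: 3000 × 0.983 = 2949
40–59: 5650 × 0.971 = 5486
60–79: 7250 × 0.969 = 7025
80+: 4800 × 0.956 + 1600 × 0.44 = 4589 + 704 = 5293
Net migration: 40–59 − 310 → 5176; 60–79 − 100 → 6925
Giving 5488 / 2949 / 5176 / 6925 / 5293.
[period 2]
Births: 2949 × 0.453 = 1336 ; 5176 × 0.404 = 2091 → total 3427
20–39: 5488 × 0.983 = 5395
40–59: 2949 × 0.971 = 2863
60–79: 5176 × 0.969 = 5016
80+: 6925 × 0.956 + 5293 × 0.44 = 6620 + 2329 = 8949
Net migration: 40–59 − 310 → 2553; 60–79 − 100 → 4916
Giving 3427 / 5395 / 2553 / 4916 / 8949.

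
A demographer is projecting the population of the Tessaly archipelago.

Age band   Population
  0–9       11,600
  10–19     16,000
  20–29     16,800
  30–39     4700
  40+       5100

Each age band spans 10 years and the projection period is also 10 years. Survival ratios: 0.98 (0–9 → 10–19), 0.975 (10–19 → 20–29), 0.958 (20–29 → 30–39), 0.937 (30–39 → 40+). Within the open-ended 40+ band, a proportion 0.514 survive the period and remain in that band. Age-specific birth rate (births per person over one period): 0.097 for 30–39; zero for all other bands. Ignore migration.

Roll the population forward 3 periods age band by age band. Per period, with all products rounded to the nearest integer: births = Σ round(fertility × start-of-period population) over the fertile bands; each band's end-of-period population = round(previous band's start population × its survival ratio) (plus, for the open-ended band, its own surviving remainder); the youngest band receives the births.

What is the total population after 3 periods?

Let band 1 be 0–9 through band 5 = 40+.
Period 1:
Births: 4700 * 0.097 = 456
Band 2: 11600 * 0.98 = 11368
Band 3: 16000 * 0.975 = 15600
Band 4: 16800 * 0.958 = 16094
Band 5: 4700 * 0.937 + 5100 * 0.514 = 4404 + 2621 = 7025
Population now: 0–9=456, 10–19=11368, 20–29=15600, 30–39=16094, 40+=7025
Period 2:
Births: 16094 * 0.097 = 1561
Band 2: 456 * 0.98 = 447
Band 3: 11368 * 0.975 = 11084
Band 4: 15600 * 0.958 = 14945
Band 5: 16094 * 0.937 + 7025 * 0.514 = 15080 + 3611 = 18691
Population now: 0–9=1561, 10–19=447, 20–29=11084, 30–39=14945, 40+=18691
Period 3:
Births: 14945 * 0.097 = 1450
Band 2: 1561 * 0.98 = 1530
Band 3: 447 * 0.975 = 436
Band 4: 11084 * 0.958 = 10618
Band 5: 14945 * 0.937 + 18691 * 0.514 = 14003 + 9607 = 23610
Population now: 0–9=1450, 10–19=1530, 20–29=436, 30–39=10618, 40+=23610
Total after period 3: 1450 + 1530 + 436 + 10618 + 23610 = 37644

37644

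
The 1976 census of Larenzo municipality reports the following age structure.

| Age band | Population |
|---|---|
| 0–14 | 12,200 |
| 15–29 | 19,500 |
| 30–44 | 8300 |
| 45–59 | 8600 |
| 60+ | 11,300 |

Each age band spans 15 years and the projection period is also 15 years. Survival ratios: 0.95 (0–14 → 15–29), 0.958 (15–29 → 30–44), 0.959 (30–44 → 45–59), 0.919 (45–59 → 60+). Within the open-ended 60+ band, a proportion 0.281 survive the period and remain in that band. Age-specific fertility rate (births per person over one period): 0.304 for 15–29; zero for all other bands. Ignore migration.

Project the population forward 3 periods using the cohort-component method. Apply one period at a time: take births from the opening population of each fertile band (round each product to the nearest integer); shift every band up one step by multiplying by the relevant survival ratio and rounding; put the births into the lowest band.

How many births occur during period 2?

Let band 1 be 0–14 through band 5 = 60+.
[period 1]
Births: 19500 × 0.304 = 5928
Band 2: 12200 × 0.95 = 11590
Band 3: 19500 × 0.958 = 18681
Band 4: 8300 × 0.959 = 7960
Band 5: 8600 × 0.919 + 11300 × 0.281 = 7903 + 3175 = 11078
→ [5928, 11590, 18681, 7960, 11078]
[period 2]
Births: 11590 × 0.304 = 3523
Band 2: 5928 × 0.95 = 5632
Band 3: 11590 × 0.958 = 11103
Band 4: 18681 × 0.959 = 17915
Band 5: 7960 × 0.919 + 11078 × 0.281 = 7315 + 3113 = 10428
→ [3523, 5632, 11103, 17915, 10428]

3523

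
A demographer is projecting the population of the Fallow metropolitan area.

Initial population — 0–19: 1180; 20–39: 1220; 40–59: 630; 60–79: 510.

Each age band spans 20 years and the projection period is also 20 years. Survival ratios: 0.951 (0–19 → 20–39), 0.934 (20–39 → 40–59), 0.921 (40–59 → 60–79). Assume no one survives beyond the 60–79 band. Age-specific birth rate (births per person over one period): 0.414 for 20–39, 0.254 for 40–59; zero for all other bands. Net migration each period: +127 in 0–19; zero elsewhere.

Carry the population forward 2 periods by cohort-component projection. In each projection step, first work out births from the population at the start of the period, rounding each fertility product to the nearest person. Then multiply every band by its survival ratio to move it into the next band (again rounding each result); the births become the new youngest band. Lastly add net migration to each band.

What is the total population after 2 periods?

3731

Let group 1 be 0–19 through group 4 = 60–79.
— Period 1 —
Births: 1220 × 0.414 = 505  |  630 × 0.254 = 160 — total 665
Group 2: 1180 × 0.951 = 1122
Group 3: 1220 × 0.934 = 1139
Group 4: 630 × 0.921 = 580
Net migration: Group 1 + 127 → 792
End of period: [792, 1122, 1139, 580]
— Period 2 —
Births: 1122 × 0.414 = 465  |  1139 × 0.254 = 289 — total 754
Group 2: 792 × 0.951 = 753
Group 3: 1122 × 0.934 = 1048
Group 4: 1139 × 0.921 = 1049
Net migration: Group 1 + 127 → 881
End of period: [881, 753, 1048, 1049]
Total after period 2: 881 + 753 + 1048 + 1049 = 3731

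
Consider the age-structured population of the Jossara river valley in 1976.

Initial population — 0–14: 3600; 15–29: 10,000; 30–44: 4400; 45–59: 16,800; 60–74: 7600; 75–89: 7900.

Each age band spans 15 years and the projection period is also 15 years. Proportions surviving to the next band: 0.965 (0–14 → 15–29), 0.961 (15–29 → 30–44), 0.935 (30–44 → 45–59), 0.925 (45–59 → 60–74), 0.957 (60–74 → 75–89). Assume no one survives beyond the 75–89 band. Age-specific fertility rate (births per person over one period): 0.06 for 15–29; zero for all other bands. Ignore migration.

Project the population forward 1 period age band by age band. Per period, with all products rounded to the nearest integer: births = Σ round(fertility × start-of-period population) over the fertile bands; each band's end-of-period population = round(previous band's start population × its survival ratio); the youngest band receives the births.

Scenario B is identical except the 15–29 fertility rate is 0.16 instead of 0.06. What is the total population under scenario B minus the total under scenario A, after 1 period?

Period 1.
Births: 10000 × 0.06 = 600
15–29: 3600 × 0.965 = 3474
30–44: 10000 × 0.961 = 9610
45–59: 4400 × 0.935 = 4114
60–74: 16800 × 0.925 = 15540
75–89: 7600 × 0.957 = 7273
Population now: 0–14=600, 15–29=3474, 30–44=9610, 45–59=4114, 60–74=15540, 75–89=7273
Scenario A total after 1 period: 40611
Scenario B projection —
Period 1.
Births: 10000 × 0.16 = 1600
15–29: 3600 × 0.965 = 3474
30–44: 10000 × 0.961 = 9610
45–59: 4400 × 0.935 = 4114
60–74: 16800 × 0.925 = 15540
75–89: 7600 × 0.957 = 7273
Population now: 0–14=1600, 15–29=3474, 30–44=9610, 45–59=4114, 60–74=15540, 75–89=7273
Scenario B total after 1 period: 41611
Difference B − A = 41611 − 40611 = 1000

1000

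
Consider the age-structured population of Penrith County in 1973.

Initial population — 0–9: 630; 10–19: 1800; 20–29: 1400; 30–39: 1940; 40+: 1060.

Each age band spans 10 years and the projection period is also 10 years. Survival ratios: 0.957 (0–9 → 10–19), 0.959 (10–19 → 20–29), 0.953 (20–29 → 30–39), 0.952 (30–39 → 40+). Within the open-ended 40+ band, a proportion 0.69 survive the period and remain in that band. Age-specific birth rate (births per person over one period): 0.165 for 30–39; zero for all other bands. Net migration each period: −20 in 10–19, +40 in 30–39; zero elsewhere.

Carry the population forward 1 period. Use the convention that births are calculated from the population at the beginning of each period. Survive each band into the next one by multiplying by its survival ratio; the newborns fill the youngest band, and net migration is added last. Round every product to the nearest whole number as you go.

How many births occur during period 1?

Period 1:
Births: 1940 * 0.165 = 320
10–19: 630 * 0.957 = 603
20–29: 1800 * 0.959 = 1726
30–39: 1400 * 0.953 = 1334
40+: 1940 * 0.952 + 1060 * 0.69 = 1847 + 731 = 2578
Net migration: 10–19 − 20 → 583; 30–39 + 40 → 1374
Giving 320 / 583 / 1726 / 1374 / 2578.

320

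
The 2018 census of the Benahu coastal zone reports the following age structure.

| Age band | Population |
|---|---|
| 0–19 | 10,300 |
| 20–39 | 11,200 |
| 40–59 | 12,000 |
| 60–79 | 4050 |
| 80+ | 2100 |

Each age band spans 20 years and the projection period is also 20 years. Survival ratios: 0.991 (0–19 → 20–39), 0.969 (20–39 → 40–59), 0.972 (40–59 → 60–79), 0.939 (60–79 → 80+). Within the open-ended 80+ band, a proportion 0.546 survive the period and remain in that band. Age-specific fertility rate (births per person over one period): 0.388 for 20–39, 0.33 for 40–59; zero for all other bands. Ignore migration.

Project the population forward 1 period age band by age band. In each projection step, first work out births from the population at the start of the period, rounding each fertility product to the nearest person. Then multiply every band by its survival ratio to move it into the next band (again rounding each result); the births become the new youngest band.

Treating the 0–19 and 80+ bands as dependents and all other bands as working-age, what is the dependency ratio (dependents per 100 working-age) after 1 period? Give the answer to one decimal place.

Period 1:
Births: 11200 * 0.388 = 4346  |  12000 * 0.33 = 3960 — total 8306
20–39: 10300 * 0.991 = 10207
40–59: 11200 * 0.969 = 10853
60–79: 12000 * 0.972 = 11664
80+: 4050 * 0.939 + 2100 * 0.546 = 3803 + 1147 = 4950
End of period: [8306, 10207, 10853, 11664, 4950]
Dependents (band 0–19 + band 80+) = 8306 + 4950 = 13256; working-age = 32724; ratio = 13256/32724 × 100 = 40.5

40.5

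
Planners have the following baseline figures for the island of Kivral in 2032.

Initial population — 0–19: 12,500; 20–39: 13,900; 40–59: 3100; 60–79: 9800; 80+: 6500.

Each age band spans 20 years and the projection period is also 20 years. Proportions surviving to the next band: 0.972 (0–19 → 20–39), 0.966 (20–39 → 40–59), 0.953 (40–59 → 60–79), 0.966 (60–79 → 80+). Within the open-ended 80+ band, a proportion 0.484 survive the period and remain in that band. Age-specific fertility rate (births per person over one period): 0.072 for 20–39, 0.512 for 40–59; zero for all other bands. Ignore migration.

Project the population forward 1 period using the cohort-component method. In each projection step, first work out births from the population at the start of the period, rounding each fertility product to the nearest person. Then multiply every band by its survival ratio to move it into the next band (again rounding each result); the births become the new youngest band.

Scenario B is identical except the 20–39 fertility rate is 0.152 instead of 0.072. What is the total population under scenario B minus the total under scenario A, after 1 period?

Numbering the bands 1..5 from youngest to oldest:
After projecting period 1:
Births: 13900 × 0.072 = 1001, 3100 × 0.512 = 1587 ⇒ total 2588
Band 2: 12500 × 0.972 = 12150
Band 3: 13900 × 0.966 = 13427
Band 4: 3100 × 0.953 = 2954
Band 5: 9800 × 0.966 + 6500 × 0.484 = 9467 + 3146 = 12613
Giving 2588 / 12150 / 13427 / 2954 / 12613.
Scenario A total after 1 period: 43732
Scenario B projection —
After projecting period 1:
Births: 13900 × 0.152 = 2113, 3100 × 0.512 = 1587 ⇒ total 3700
Band 2: 12500 × 0.972 = 12150
Band 3: 13900 × 0.966 = 13427
Band 4: 3100 × 0.953 = 2954
Band 5: 9800 × 0.966 + 6500 × 0.484 = 9467 + 3146 = 12613
Giving 3700 / 12150 / 13427 / 2954 / 12613.
Scenario B total after 1 period: 44844
Difference B − A = 44844 − 43732 = 1112

1112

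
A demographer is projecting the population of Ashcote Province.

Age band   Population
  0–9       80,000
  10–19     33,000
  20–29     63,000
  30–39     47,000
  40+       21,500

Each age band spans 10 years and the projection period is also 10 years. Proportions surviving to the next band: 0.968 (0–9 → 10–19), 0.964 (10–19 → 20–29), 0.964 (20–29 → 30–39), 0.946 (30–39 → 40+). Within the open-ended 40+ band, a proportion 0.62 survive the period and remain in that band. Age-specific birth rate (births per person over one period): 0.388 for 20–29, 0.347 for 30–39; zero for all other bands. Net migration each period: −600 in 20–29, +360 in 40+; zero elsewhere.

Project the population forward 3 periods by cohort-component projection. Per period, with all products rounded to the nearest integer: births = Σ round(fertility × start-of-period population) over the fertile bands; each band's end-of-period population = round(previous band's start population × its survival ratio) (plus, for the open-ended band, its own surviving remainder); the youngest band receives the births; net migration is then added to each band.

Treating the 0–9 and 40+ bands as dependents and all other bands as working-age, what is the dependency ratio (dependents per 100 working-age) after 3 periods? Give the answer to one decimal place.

89.5

— Period 1 —
Births: 63000 × 0.388 = 24444 ; 47000 × 0.347 = 16309 → total 40753
10–19: 80000 × 0.968 = 77440
20–29: 33000 × 0.964 = 31812
30–39: 63000 × 0.964 = 60732
40+: 47000 × 0.946 + 21500 × 0.62 = 44462 + 13330 = 57792
Net migration: 20–29 − 600 → 31212; 40+ + 360 → 58152
Population now: 0–9=40753, 10–19=77440, 20–29=31212, 30–39=60732, 40+=58152
— Period 2 —
Births: 31212 × 0.388 = 12110 ; 60732 × 0.347 = 21074 → total 33184
10–19: 40753 × 0.968 = 39449
20–29: 77440 × 0.964 = 74652
30–39: 31212 × 0.964 = 30088
40+: 60732 × 0.946 + 58152 × 0.62 = 57452 + 36054 = 93506
Net migration: 20–29 − 600 → 74052; 40+ + 360 → 93866
Population now: 0–9=33184, 10–19=39449, 20–29=74052, 30–39=30088, 40+=93866
— Period 3 —
Births: 74052 × 0.388 = 28732 ; 30088 × 0.347 = 10441 → total 39173
10–19: 33184 × 0.968 = 32122
20–29: 39449 × 0.964 = 38029
30–39: 74052 × 0.964 = 71386
40+: 30088 × 0.946 + 93866 × 0.62 = 28463 + 58197 = 86660
Net migration: 20–29 − 600 → 37429; 40+ + 360 → 87020
Population now: 0–9=39173, 10–19=32122, 20–29=37429, 30–39=71386, 40+=87020
Dependents (band 0–9 + band 40+) = 39173 + 87020 = 126193; working-age = 140937; ratio = 126193/140937 × 100 = 89.5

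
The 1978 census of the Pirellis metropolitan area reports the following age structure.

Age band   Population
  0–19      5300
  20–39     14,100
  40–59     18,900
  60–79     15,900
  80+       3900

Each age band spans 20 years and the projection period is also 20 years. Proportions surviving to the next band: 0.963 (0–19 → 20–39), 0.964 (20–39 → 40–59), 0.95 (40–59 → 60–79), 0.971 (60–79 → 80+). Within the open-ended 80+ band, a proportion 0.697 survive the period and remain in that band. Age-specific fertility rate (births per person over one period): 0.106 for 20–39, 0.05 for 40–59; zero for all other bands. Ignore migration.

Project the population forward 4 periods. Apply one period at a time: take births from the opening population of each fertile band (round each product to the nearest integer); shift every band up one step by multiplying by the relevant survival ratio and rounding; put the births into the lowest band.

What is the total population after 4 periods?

Let group 1 be 0–19 through group 5 = 80+.
Period 1:
Births: 14100 * 0.106 = 1495, 18900 * 0.05 = 945 ⇒ total 2440
Group 2: 5300 * 0.963 = 5104
Group 3: 14100 * 0.964 = 13592
Group 4: 18900 * 0.95 = 17955
Group 5: 15900 * 0.971 + 3900 * 0.697 = 15439 + 2718 = 18157
Population now: 0–19=2440, 20–39=5104, 40–59=13592, 60–79=17955, 80+=18157
Period 2:
Births: 5104 * 0.106 = 541, 13592 * 0.05 = 680 ⇒ total 1221
Group 2: 2440 * 0.963 = 2350
Group 3: 5104 * 0.964 = 4920
Group 4: 13592 * 0.95 = 12912
Group 5: 17955 * 0.971 + 18157 * 0.697 = 17434 + 12655 = 30089
Population now: 0–19=1221, 20–39=2350, 40–59=4920, 60–79=12912, 80+=30089
Period 3:
Births: 2350 * 0.106 = 249, 4920 * 0.05 = 246 ⇒ total 495
Group 2: 1221 * 0.963 = 1176
Group 3: 2350 * 0.964 = 2265
Group 4: 4920 * 0.95 = 4674
Group 5: 12912 * 0.971 + 30089 * 0.697 = 12538 + 20972 = 33510
Population now: 0–19=495, 20–39=1176, 40–59=2265, 60–79=4674, 80+=33510
Period 4:
Births: 1176 * 0.106 = 125, 2265 * 0.05 = 113 ⇒ total 238
Group 2: 495 * 0.963 = 477
Group 3: 1176 * 0.964 = 1134
Group 4: 2265 * 0.95 = 2152
Group 5: 4674 * 0.971 + 33510 * 0.697 = 4538 + 23356 = 27894
Population now: 0–19=238, 20–39=477, 40–59=1134, 60–79=2152, 80+=27894
Total after period 4: 238 + 477 + 1134 + 2152 + 27894 = 31895

31895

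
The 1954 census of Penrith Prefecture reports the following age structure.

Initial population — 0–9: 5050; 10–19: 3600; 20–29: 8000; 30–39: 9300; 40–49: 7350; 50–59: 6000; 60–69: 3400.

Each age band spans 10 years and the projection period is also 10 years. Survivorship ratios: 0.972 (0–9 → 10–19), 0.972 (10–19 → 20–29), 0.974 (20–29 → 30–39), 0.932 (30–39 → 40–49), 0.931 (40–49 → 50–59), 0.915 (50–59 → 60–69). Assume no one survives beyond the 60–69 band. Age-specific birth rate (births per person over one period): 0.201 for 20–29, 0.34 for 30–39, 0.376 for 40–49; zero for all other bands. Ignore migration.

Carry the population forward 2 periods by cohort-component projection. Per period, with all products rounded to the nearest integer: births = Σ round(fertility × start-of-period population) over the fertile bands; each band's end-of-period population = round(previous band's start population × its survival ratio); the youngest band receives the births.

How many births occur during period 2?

Let band 1 be 0–9 through band 7 = 60–69.
Period 1.
Births: 8000 × 0.201 = 1608 ; 9300 × 0.34 = 3162 ; 7350 × 0.376 = 2764 → 7534
Band 2: 5050 × 0.972 = 4909
Band 3: 3600 × 0.972 = 3499
Band 4: 8000 × 0.974 = 7792
Band 5: 9300 × 0.932 = 8668
Band 6: 7350 × 0.931 = 6843
Band 7: 6000 × 0.915 = 5490
→ [7534, 4909, 3499, 7792, 8668, 6843, 5490]
Period 2.
Births: 3499 × 0.201 = 703 ; 7792 × 0.34 = 2649 ; 8668 × 0.376 = 3259 → 6611
Band 2: 7534 × 0.972 = 7323
Band 3: 4909 × 0.972 = 4772
Band 4: 3499 × 0.974 = 3408
Band 5: 7792 × 0.932 = 7262
Band 6: 8668 × 0.931 = 8070
Band 7: 6843 × 0.915 = 6261
→ [6611, 7323, 4772, 3408, 7262, 8070, 6261]

6611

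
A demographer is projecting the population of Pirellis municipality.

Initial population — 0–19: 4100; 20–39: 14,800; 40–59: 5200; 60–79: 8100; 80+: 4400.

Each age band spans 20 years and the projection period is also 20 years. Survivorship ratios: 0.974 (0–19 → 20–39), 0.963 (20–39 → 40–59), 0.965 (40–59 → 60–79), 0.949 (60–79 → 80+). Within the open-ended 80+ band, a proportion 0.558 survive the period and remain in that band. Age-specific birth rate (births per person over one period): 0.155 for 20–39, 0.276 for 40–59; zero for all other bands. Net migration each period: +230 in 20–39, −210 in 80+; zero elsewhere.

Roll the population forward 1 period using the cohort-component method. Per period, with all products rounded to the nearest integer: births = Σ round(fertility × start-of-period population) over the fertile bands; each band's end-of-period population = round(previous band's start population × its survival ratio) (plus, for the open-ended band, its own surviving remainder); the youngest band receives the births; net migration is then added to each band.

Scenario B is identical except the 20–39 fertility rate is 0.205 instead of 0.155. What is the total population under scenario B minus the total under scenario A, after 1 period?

Let band 1 be 0–19 through band 5 = 80+.
Period 1:
Births: 14800 × 0.155 = 2294, 5200 × 0.276 = 1435 → 3729
Band 2: 4100 × 0.974 = 3993
Band 3: 14800 × 0.963 = 14252
Band 4: 5200 × 0.965 = 5018
Band 5: 8100 × 0.949 + 4400 × 0.558 = 7687 + 2455 = 10142
Net migration: Band 2 + 230 → 4223; Band 5 − 210 → 9932
End of period: [3729, 4223, 14252, 5018, 9932]
Scenario A total after 1 period: 37154
Scenario B projection —
Period 1:
Births: 14800 × 0.205 = 3034, 5200 × 0.276 = 1435 → 4469
Band 2: 4100 × 0.974 = 3993
Band 3: 14800 × 0.963 = 14252
Band 4: 5200 × 0.965 = 5018
Band 5: 8100 × 0.949 + 4400 × 0.558 = 7687 + 2455 = 10142
Net migration: Band 2 + 230 → 4223; Band 5 − 210 → 9932
End of period: [4469, 4223, 14252, 5018, 9932]
Scenario B total after 1 period: 37894
Difference B − A = 37894 − 37154 = 740

740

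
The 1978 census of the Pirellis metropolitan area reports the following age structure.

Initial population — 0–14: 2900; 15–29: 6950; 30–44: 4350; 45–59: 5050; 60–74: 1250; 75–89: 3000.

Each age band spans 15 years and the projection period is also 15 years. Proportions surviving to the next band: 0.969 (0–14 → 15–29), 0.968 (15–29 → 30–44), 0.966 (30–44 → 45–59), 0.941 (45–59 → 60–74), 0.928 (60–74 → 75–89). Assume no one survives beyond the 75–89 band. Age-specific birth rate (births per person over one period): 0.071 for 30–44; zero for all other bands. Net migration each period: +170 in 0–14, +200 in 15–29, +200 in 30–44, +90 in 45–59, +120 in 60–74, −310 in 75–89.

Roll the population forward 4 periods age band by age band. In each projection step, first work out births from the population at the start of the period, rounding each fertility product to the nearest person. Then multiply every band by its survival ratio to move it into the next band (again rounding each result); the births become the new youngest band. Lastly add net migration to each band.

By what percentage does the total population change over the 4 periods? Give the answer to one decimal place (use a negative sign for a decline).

Let band 1 be 0–14 through band 6 = 75–89.
— Period 1 —
Births: 4350 * 0.071 = 309
Band 2: 2900 * 0.969 = 2810
Band 3: 6950 * 0.968 = 6728
Band 4: 4350 * 0.966 = 4202
Band 5: 5050 * 0.941 = 4752
Band 6: 1250 * 0.928 = 1160
Net migration: Band 1 + 170 → 479; Band 2 + 200 → 3010; Band 3 + 200 → 6928; Band 4 + 90 → 4292; Band 5 + 120 → 4872; Band 6 − 310 → 850
Giving 479 / 3010 / 6928 / 4292 / 4872 / 850.
— Period 2 —
Births: 6928 * 0.071 = 492
Band 2: 479 * 0.969 = 464
Band 3: 3010 * 0.968 = 2914
Band 4: 6928 * 0.966 = 6692
Band 5: 4292 * 0.941 = 4039
Band 6: 4872 * 0.928 = 4521
Net migration: Band 1 + 170 → 662; Band 2 + 200 → 664; Band 3 + 200 → 3114; Band 4 + 90 → 6782; Band 5 + 120 → 4159; Band 6 − 310 → 4211
Giving 662 / 664 / 3114 / 6782 / 4159 / 4211.
— Period 3 —
Births: 3114 * 0.071 = 221
Band 2: 662 * 0.969 = 641
Band 3: 664 * 0.968 = 643
Band 4: 3114 * 0.966 = 3008
Band 5: 6782 * 0.941 = 6382
Band 6: 4159 * 0.928 = 3860
Net migration: Band 1 + 170 → 391; Band 2 + 200 → 841; Band 3 + 200 → 843; Band 4 + 90 → 3098; Band 5 + 120 → 6502; Band 6 − 310 → 3550
Giving 391 / 841 / 843 / 3098 / 6502 / 3550.
— Period 4 —
Births: 843 * 0.071 = 60
Band 2: 391 * 0.969 = 379
Band 3: 841 * 0.968 = 814
Band 4: 843 * 0.966 = 814
Band 5: 3098 * 0.941 = 2915
Band 6: 6502 * 0.928 = 6034
Net migration: Band 1 + 170 → 230; Band 2 + 200 → 579; Band 3 + 200 → 1014; Band 4 + 90 → 904; Band 5 + 120 → 3035; Band 6 − 310 → 5724
Giving 230 / 579 / 1014 / 904 / 3035 / 5724.
Total: 23500 → 11486; change = -12014; percentage change = -51.1%

-51.1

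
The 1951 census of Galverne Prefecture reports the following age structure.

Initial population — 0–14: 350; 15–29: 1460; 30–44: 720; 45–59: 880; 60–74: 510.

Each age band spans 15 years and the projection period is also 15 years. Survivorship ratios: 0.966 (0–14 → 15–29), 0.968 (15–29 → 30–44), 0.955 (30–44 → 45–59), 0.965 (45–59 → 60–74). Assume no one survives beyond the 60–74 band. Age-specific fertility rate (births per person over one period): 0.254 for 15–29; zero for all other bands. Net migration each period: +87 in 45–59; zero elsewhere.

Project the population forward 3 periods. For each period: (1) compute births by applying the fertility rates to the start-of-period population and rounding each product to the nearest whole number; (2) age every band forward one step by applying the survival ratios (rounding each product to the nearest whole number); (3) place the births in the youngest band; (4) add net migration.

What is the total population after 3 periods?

2306

After projecting period 1:
Births: 1460 × 0.254 = 371
15–29: 350 × 0.966 = 338
30–44: 1460 × 0.968 = 1413
45–59: 720 × 0.955 = 688
60–74: 880 × 0.965 = 849
Net migration: 45–59 + 87 → 775
End of period: [371, 338, 1413, 775, 849]
After projecting period 2:
Births: 338 × 0.254 = 86
15–29: 371 × 0.966 = 358
30–44: 338 × 0.968 = 327
45–59: 1413 × 0.955 = 1349
60–74: 775 × 0.965 = 748
Net migration: 45–59 + 87 → 1436
End of period: [86, 358, 327, 1436, 748]
After projecting period 3:
Births: 358 × 0.254 = 91
15–29: 86 × 0.966 = 83
30–44: 358 × 0.968 = 347
45–59: 327 × 0.955 = 312
60–74: 1436 × 0.965 = 1386
Net migration: 45–59 + 87 → 399
End of period: [91, 83, 347, 399, 1386]
Total after period 3: 91 + 83 + 347 + 399 + 1386 = 2306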